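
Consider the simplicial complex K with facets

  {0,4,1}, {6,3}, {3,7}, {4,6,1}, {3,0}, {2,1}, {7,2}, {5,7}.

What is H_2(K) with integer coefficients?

K has 8 vertices, 11 edges, 2 triangles.
rank ∂_2 = 2, rank ∂_3 = 0 ⇒ b_2 = 2 − 2 − 0 = 0. So H_2 = 0.

H_2 ≅ 0.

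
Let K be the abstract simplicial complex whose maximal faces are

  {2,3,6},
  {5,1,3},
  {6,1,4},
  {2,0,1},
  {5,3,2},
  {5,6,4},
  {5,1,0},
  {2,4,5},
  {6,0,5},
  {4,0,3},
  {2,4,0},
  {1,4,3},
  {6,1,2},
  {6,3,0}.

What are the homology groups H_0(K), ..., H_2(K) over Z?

H_0 = Z,  H_1 = Z^2,  H_2 = Z.

Fix the vertex order 0 < 1 < 2 < 3 < 4 < 5 < 6 and write every simplex with vertices in increasing order. Then dim K = 2 and the simplices of K are:

  0-simplices (7): [0], [1], [2], [3], [4], [5], [6]
  1-simplices (21): [0,1], [0,2], [0,3], [0,4], [0,5], [0,6], [1,2], [1,3], [1,4], [1,5], [1,6], [2,3], [2,4], [2,5], [2,6], [3,4], [3,5], [3,6], [4,5], [4,6], [5,6]
  2-simplices (14): [0,1,2], [0,1,5], [0,2,4], [0,3,4], [0,3,6], [0,5,6], [1,2,6], [1,3,4], [1,3,5], [1,4,6], [2,3,5], [2,3,6], [2,4,5], [4,5,6]

so the chain groups are C_0 ≅ Z^7, C_1 ≅ Z^21, C_2 ≅ Z^14.

∂_1: C_1 → C_0 sends each edge [p,q] (with p < q) to q − p.
The resulting 7×21 matrix has rank 6, and its Smith normal form has invariant factors (1,1,1,1,1,1).

The boundary map ∂_2: C_2 → C_1 sends each 2-simplex [p,q,r] to [q,r] − [p,r] + [p,q]. For instance
  ∂[1,2,6] = [2,6] − [1,6] + [1,2],
  ∂[2,4,5] = [4,5] − [2,5] + [2,4].
This gives a 21×14 integer matrix of rank 13; reducing to Smith normal form yields diagonal entries (1,1,1,1,1,1,1,1,1,1,1,1,1).

Reading off H_k = ker ∂_k / im ∂_{k+1}:

  H_0: rank C_0 − rank ∂_1 = 7 − 6 = 1, and the invariant factors of ∂_1 are all 1, so H_0 ≅ Z.
  H_1: rank ker ∂_1 − rank ∂_2 = (21 − 6) − 13 = 2, and the invariant factors of ∂_2 are all 1, so H_1 ≅ Z^2.
  H_2: rank ker ∂_2 − rank ∂_3 = (14 − 13) − 0 = 1, and there is no ∂_3, so H_2 ≅ Z.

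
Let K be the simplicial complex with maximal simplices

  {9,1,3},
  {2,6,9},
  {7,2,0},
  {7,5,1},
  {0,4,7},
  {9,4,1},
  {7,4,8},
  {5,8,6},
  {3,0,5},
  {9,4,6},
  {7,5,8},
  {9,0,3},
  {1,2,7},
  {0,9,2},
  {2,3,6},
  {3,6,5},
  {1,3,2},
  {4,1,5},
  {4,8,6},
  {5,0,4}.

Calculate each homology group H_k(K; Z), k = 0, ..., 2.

H_0 = Z,  H_1 = Z × Z/2,  H_2 = 0.

Take the total order 0 < 1 < 2 < 3 < 4 < 5 < 6 < 7 < 8 < 9 on the vertex set. Then K (dimension 2) consists of the simplices:

  0-simplices (10): [0], [1], [2], [3], [4], [5], [6], [7], [8], [9]
  1-simplices (30): (30 of them)
  2-simplices (20): (20 of them)

so the chain groups are C_0 ≅ Z^10, C_1 ≅ Z^30, C_2 ≅ Z^20.

Boundary ∂_1: C_1 → C_0 is given by ∂[p,q] = [q] − [p].
The 10×30 boundary matrix has rank 9 and Smith normal form diag(1,1,1,1,1,1,1,1,1).

∂_2: C_2 → C_1 acts by ∂[p,q,r] = [q,r] − [p,r] + [p,q]. For instance
  ∂[1,4,5] = [4,5] − [1,5] + [1,4],
  ∂[4,6,8] = [6,8] − [4,8] + [4,6].
As a 30×20 matrix over Z this has rank 20, with invariant factors (1,1,1,1,1,1,1,1,1,1,1,1,1,1,1,1,1,1,1,2).

Now H_k = ker ∂_k / im ∂_{k+1}, so:

  H_0: rank C_0 − rank ∂_1 = 10 − 9 = 1, and the invariant factors of ∂_1 are all 1, so H_0 ≅ Z.
  H_1: rank ker ∂_1 − rank ∂_2 = (30 − 9) − 20 = 1, and ∂_2 has invariant factor 2 > 1, so H_1 ≅ Z × Z/2.
  H_2: rank ker ∂_2 − rank ∂_3 = (20 − 20) − 0 = 0, and there is no ∂_3, so H_2 ≅ 0.

(K is a triangulation of the Klein bottle.)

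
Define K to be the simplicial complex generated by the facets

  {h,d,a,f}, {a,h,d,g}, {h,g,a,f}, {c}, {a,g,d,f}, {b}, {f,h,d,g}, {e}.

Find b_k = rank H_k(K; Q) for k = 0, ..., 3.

b_0 = 4, b_1 = 0, b_2 = 0, b_3 = 1.

We work with the vertex ordering a < b < c < d < e < f < g < h. The simplices of K, each written with vertices in increasing order, are:

  0-simplices (8): a, b, c, d, e, f, g, h
  1-simplices (10): ad, af, ag, ah, df, dg, dh, fg, fh, gh
  2-simplices (10): adf, adg, adh, afg, afh, agh, dfg, dfh, dgh, fgh
  3-simplices (5): adfg, adfh, adgh, afgh, dfgh

giving chain groups C_0 ≅ Z^8, C_1 ≅ Z^10, C_2 ≅ Z^10, C_3 ≅ Z^5.

Boundary ∂_1: C_1 → C_0 sends each edge [p,q] (with p < q) to q − p. For instance
  ∂af = f − a.
The resulting 8×10 matrix has rank 4, and its Smith normal form has invariant factors (1,1,1,1).

∂_2: C_2 → C_1 acts by ∂[p,q,r] = [q,r] − [p,r] + [p,q]. For instance
  ∂fgh = gh − fh + fg,
  ∂adg = dg − ag + ad.
This gives a 10×10 integer matrix of rank 6; reducing to Smith normal form yields diagonal entries (1,1,1,1,1,1).

Boundary ∂_3: C_3 → C_2 sends each 3-simplex σ to the alternating sum Σ_i (−1)^i (σ with its i-th vertex removed). For instance
  ∂adfg = dfg − afg + adg − adf,
  ∂dfgh = fgh − dgh + dfh − dfg.
As a 10×5 matrix over Z this has rank 4, with invariant factors (1,1,1,1).

Now H_k = ker ∂_k / im ∂_{k+1}, so:

  H_0: rank C_0 − rank ∂_1 = 8 − 4 = 4, and the invariant factors of ∂_1 are all 1, so H_0 = Z^4.
  H_1: rank ker ∂_1 − rank ∂_2 = (10 − 4) − 6 = 0, and the invariant factors of ∂_2 are all 1, so H_1 = 0.
  H_2: rank ker ∂_2 − rank ∂_3 = (10 − 6) − 4 = 0, and the invariant factors of ∂_3 are all 1, so H_2 = 0.
  H_3: rank ker ∂_3 − rank ∂_4 = (5 − 4) − 0 = 1, and there is no ∂_4, so H_3 = Z.

Hence the Betti numbers are b_0 = 4, b_1 = 0, b_2 = 0, b_3 = 1.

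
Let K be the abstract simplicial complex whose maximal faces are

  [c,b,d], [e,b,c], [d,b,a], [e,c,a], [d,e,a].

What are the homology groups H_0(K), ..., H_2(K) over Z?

H_0 ≅ Z,  H_1 ≅ Z,  H_2 = 0.

We work with the vertex ordering a < b < c < d < e. The simplices of K, each written with vertices in increasing order, are:

  0-simplices (5): a, b, c, d, e
  1-simplices (10): ab, ac, ad, ae, bc, bd, be, cd, ce, de
  2-simplices (5): abd, ace, ade, bcd, bce

Hence C_0 ≅ Z^5, C_1 ≅ Z^10, C_2 ≅ Z^5.

Boundary ∂_1: C_1 → C_0 is given by ∂[p,q] = [q] − [p]. For instance
  ∂ce = e − c.
The 5×10 boundary matrix has rank 4 and Smith normal form diag(1,1,1,1).

Boundary ∂_2: C_2 → C_1 maps a triangle to the signed sum of its edges. For instance
  ∂ade = de − ae + ad,
  ∂abd = bd − ad + ab.
As a 10×5 matrix over Z this has rank 5, with invariant factors (1,1,1,1,1).

Reading off H_k = ker ∂_k / im ∂_{k+1}:

  H_0: rank C_0 − rank ∂_1 = 5 − 4 = 1, and the invariant factors of ∂_1 are all 1, so H_0 = Z.
  H_1: rank ker ∂_1 − rank ∂_2 = (10 − 4) − 5 = 1, and the invariant factors of ∂_2 are all 1, so H_1 = Z.
  H_2: rank ker ∂_2 − rank ∂_3 = (5 − 5) − 0 = 0, and there is no ∂_3, so H_2 = 0.

(K is a triangulation of the Möbius band.)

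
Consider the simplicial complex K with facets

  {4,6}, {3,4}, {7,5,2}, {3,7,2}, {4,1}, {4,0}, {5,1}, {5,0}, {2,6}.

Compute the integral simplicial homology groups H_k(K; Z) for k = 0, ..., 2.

H_0 ≅ Z,  H_1 ≅ Z^3,  H_2 = 0.

Order the vertices as 0 < 1 < 2 < 3 < 4 < 5 < 6 < 7. Listing each simplex with vertices in this order, K has dimension 2 with simplices:

  0-simplices (8): [0], [1], [2], [3], [4], [5], [6], [7]
  1-simplices (12): [0,4], [0,5], [1,4], [1,5], [2,3], [2,5], [2,6], [2,7], [3,4], [3,7], [4,6], [5,7]
  2-simplices (2): [2,3,7], [2,5,7]

Hence C_0 ≅ Z^8, C_1 ≅ Z^12, C_2 ≅ Z^2.

The boundary map ∂_1: C_1 → C_0 maps an edge to its endpoints' difference, ∂[p,q] = q − p. For instance
  ∂[0,4] = [4] − [0].
As a 8×12 matrix over Z this has rank 7, with invariant factors (1,1,1,1,1,1,1).

Boundary ∂_2: C_2 → C_1 sends each 2-simplex [p,q,r] to [q,r] − [p,r] + [p,q]. For instance
  ∂[2,3,7] = [3,7] − [2,7] + [2,3],
  ∂[2,5,7] = [5,7] − [2,7] + [2,5].
This gives a 12×2 integer matrix of rank 2; reducing to Smith normal form yields diagonal entries (1,1).

From H_k ≅ ker(∂_k) / im(∂_{k+1}) we obtain:

  H_0: rank C_0 − rank ∂_1 = 8 − 7 = 1, and the invariant factors of ∂_1 are all 1, so H_0 ≅ Z.
  H_1: rank ker ∂_1 − rank ∂_2 = (12 − 7) − 2 = 3, and the invariant factors of ∂_2 are all 1, so H_1 ≅ Z^3.
  H_2: rank ker ∂_2 − rank ∂_3 = (2 − 2) − 0 = 0, and there is no ∂_3, so H_2 ≅ 0.

As a check, the Euler characteristic is 8 − 12 + 2 = -2, which agrees with 1 − 3 + 0 = -2.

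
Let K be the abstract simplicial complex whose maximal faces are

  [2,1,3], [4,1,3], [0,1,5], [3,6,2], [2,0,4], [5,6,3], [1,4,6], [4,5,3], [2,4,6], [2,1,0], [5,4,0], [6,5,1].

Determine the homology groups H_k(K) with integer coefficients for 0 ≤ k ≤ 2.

Take the total order 0 < 1 < 2 < 3 < 4 < 5 < 6 on the vertex set. Then K (dimension 2) consists of the simplices:

  0-simplices (7): [0], [1], [2], [3], [4], [5], [6]
  1-simplices (18): [0,1], [0,2], [0,4], [0,5], [1,2], [1,3], [1,4], [1,5], [1,6], [2,3], [2,4], [2,6], [3,4], [3,5], [3,6], [4,5], [4,6], [5,6]
  2-simplices (12): [0,1,2], [0,1,5], [0,2,4], [0,4,5], [1,2,3], [1,3,4], [1,4,6], [1,5,6], [2,3,6], [2,4,6], [3,4,5], [3,5,6]

Hence C_0 ≅ Z^7, C_1 ≅ Z^18, C_2 ≅ Z^12.

∂_1: C_1 → C_0 is given by ∂[p,q] = [q] − [p]. For instance
  ∂[1,5] = [5] − [1].
The resulting 7×18 matrix has rank 6, and its Smith normal form has invariant factors (1,1,1,1,1,1).

∂_2: C_2 → C_1 sends each 2-simplex [p,q,r] to [q,r] − [p,r] + [p,q]. For instance
  ∂[0,1,2] = [1,2] − [0,2] + [0,1],
  ∂[1,3,4] = [3,4] − [1,4] + [1,3].
The resulting 18×12 matrix has rank 12, and its Smith normal form has invariant factors (1,1,1,1,1,1,1,1,1,1,1,2).

Reading off H_k = ker ∂_k / im ∂_{k+1}:

  H_0: rank C_0 − rank ∂_1 = 7 − 6 = 1, and the invariant factors of ∂_1 are all 1, so H_0 = Z.
  H_1: rank ker ∂_1 − rank ∂_2 = (18 − 6) − 12 = 0, and ∂_2 has invariant factor 2 > 1, so H_1 = Z/2Z.
  H_2: rank ker ∂_2 − rank ∂_3 = (12 − 12) − 0 = 0, and there is no ∂_3, so H_2 = 0.

As a check, the Euler characteristic is 7 − 18 + 12 = 1, which agrees with 1 − 0 + 0 = 1.
(K is a triangulation of the real projective plane RP^2.)

H_0 = Z,  H_1 = Z/2Z,  H_2 = 0.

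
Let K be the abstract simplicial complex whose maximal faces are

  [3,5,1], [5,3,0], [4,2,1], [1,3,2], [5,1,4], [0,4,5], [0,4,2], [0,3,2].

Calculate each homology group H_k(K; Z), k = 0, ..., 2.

Order the vertices as 0 < 1 < 2 < 3 < 4 < 5. Listing each simplex with vertices in this order, K has dimension 2 with simplices:

  0-simplices (6): [0], [1], [2], [3], [4], [5]
  1-simplices (12): [0,2], [0,3], [0,4], [0,5], [1,2], [1,3], [1,4], [1,5], [2,3], [2,4], [3,5], [4,5]
  2-simplices (8): [0,2,3], [0,2,4], [0,3,5], [0,4,5], [1,2,3], [1,2,4], [1,3,5], [1,4,5]

Hence C_0 ≅ Z^6, C_1 ≅ Z^12, C_2 ≅ Z^8.

The boundary map ∂_1: C_1 → C_0 maps an edge to its endpoints' difference, ∂[p,q] = q − p. For instance
  ∂[1,3] = [3] − [1].
This gives a 6×12 integer matrix of rank 5; reducing to Smith normal form yields diagonal entries (1,1,1,1,1).

Boundary ∂_2: C_2 → C_1 maps a triangle to the signed sum of its edges. For instance
  ∂[0,2,3] = [2,3] − [0,3] + [0,2],
  ∂[0,2,4] = [2,4] − [0,4] + [0,2].
As a 12×8 matrix over Z this has rank 7, with invariant factors (1,1,1,1,1,1,1).

Computing H_k = (kernel of ∂_k) / (image of ∂_{k+1}):

  H_0: rank C_0 − rank ∂_1 = 6 − 5 = 1, and the invariant factors of ∂_1 are all 1, so H_0 = Z.
  H_1: rank ker ∂_1 − rank ∂_2 = (12 − 5) − 7 = 0, and the invariant factors of ∂_2 are all 1, so H_1 = 0.
  H_2: rank ker ∂_2 − rank ∂_3 = (8 − 7) − 0 = 1, and there is no ∂_3, so H_2 = Z.

(K is a triangulation of the 2-sphere S^2.)

H_0 = Z,  H_1 = 0,  H_2 = Z.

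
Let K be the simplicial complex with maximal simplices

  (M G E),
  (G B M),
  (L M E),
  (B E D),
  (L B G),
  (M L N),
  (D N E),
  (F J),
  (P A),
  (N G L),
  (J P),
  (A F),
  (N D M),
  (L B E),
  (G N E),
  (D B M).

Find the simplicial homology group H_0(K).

H_0 = Z^2.

Take the total order A < B < D < E < F < G < J < L < M < N < P on the vertex set. Then K (dimension 2) consists of the simplices:

  0-simplices (11): A, B, D, E, F, G, J, L, M, N, P
  1-simplices (22): AF, AP, BD, BE, BG, BL, BM, DE, DM, DN, EG, EL, EM, EN, FJ, GL, GM, GN, JP, LM, LN, MN
  2-simplices (12): BDE, BDM, BEL, BGL, BGM, DEN, DMN, EGM, EGN, ELM, GLN, LMN

so the chain groups are C_0 ≅ Z^11, C_1 ≅ Z^22, C_2 ≅ Z^12.

∂_1: C_1 → C_0 sends each edge [p,q] (with p < q) to q − p.
As a 11×22 matrix over Z this has rank 9, with invariant factors (1,1,1,1,1,1,1,1,1).

Boundary ∂_2: C_2 → C_1 maps a triangle to the signed sum of its edges. For instance
  ∂BGL = GL − BL + BG,
  ∂DEN = EN − DN + DE.
The 22×12 boundary matrix has rank 12 and Smith normal form diag(1,1,1,1,1,1,1,1,1,1,1,2).

Reading off H_k = ker ∂_k / im ∂_{k+1}:

  H_0: rank C_0 − rank ∂_1 = 11 − 9 = 2, and the invariant factors of ∂_1 are all 1, so H_0 ≅ Z^2.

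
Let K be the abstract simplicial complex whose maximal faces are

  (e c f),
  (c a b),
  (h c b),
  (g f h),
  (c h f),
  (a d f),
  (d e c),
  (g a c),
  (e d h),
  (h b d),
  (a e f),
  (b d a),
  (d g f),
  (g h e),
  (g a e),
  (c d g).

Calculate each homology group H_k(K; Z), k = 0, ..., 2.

Take the total order a < b < c < d < e < f < g < h on the vertex set. Then K (dimension 2) consists of the simplices:

  0-simplices (8): a, b, c, d, e, f, g, h
  1-simplices (24): ab, ac, ad, ae, af, ag, bc, bd, bh, cd, ce, cf, cg, ch, de, df, dg, dh, ef, eg, eh, fg, fh, gh
  2-simplices (16): abc, abd, acg, adf, aef, aeg, bch, bdh, cde, cdg, cef, cfh, deh, dfg, egh, fgh

so the chain groups are C_0 ≅ Z^8, C_1 ≅ Z^24, C_2 ≅ Z^16.

∂_1: C_1 → C_0 is given by ∂[p,q] = [q] − [p]. For instance
  ∂dg = g − d.
The 8×24 boundary matrix has rank 7 and Smith normal form diag(1,1,1,1,1,1,1).

∂_2: C_2 → C_1 acts by ∂[p,q,r] = [q,r] − [p,r] + [p,q]. For instance
  ∂fgh = gh − fh + fg,
  ∂cde = de − ce + cd.
This gives a 24×16 integer matrix of rank 15; reducing to Smith normal form yields diagonal entries (1,1,1,1,1,1,1,1,1,1,1,1,1,1,1).

Now H_k = ker ∂_k / im ∂_{k+1}, so:

  H_0: rank C_0 − rank ∂_1 = 8 − 7 = 1, and the invariant factors of ∂_1 are all 1, so H_0 = Z.
  H_1: rank ker ∂_1 − rank ∂_2 = (24 − 7) − 15 = 2, and the invariant factors of ∂_2 are all 1, so H_1 = Z^2.
  H_2: rank ker ∂_2 − rank ∂_3 = (16 − 15) − 0 = 1, and there is no ∂_3, so H_2 = Z.

H_0 ≅ Z,  H_1 ≅ Z^2,  H_2 ≅ Z.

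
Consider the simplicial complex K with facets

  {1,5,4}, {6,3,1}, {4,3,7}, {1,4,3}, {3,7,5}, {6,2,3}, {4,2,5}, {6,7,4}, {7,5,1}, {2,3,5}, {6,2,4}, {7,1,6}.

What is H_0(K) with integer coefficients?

H_0 ≅ Z.

Take the total order 1 < 2 < 3 < 4 < 5 < 6 < 7 on the vertex set. Then K (dimension 2) consists of the simplices:

  0-simplices (7): [1], [2], [3], [4], [5], [6], [7]
  1-simplices (18): [1,3], [1,4], [1,5], [1,6], [1,7], [2,3], [2,4], [2,5], [2,6], [3,4], [3,5], [3,6], [3,7], [4,5], [4,6], [4,7], [5,7], [6,7]
  2-simplices (12): [1,3,4], [1,3,6], [1,4,5], [1,5,7], [1,6,7], [2,3,5], [2,3,6], [2,4,5], [2,4,6], [3,4,7], [3,5,7], [4,6,7]

giving chain groups C_0 ≅ Z^7, C_1 ≅ Z^18, C_2 ≅ Z^12.

The boundary map ∂_1: C_1 → C_0 sends each edge [p,q] (with p < q) to q − p.
As a 7×18 matrix over Z this has rank 6, with invariant factors (1,1,1,1,1,1).

∂_2: C_2 → C_1 acts by ∂[p,q,r] = [q,r] − [p,r] + [p,q]. For instance
  ∂[1,6,7] = [6,7] − [1,7] + [1,6],
  ∂[2,3,6] = [3,6] − [2,6] + [2,3].
The resulting 18×12 matrix has rank 12, and its Smith normal form has invariant factors (1,1,1,1,1,1,1,1,1,1,1,2).

Reading off H_k = ker ∂_k / im ∂_{k+1}:

  H_0: rank C_0 − rank ∂_1 = 7 − 6 = 1, and the invariant factors of ∂_1 are all 1, so H_0 ≅ Z.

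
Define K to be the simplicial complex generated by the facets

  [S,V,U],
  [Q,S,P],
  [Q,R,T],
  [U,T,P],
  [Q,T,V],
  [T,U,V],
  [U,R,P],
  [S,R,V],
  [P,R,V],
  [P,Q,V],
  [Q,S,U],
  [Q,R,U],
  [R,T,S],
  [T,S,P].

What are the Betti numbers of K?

We work with the vertex ordering P < Q < R < S < T < U < V. The simplices of K, each written with vertices in increasing order, are:

  0-simplices (7): P, Q, R, S, T, U, V
  1-simplices (21): PQ, PR, PS, PT, PU, PV, QR, QS, QT, QU, QV, RS, RT, RU, RV, ST, SU, SV, TU, TV, UV
  2-simplices (14): PQS, PQV, PRU, PRV, PST, PTU, QRT, QRU, QSU, QTV, RST, RSV, SUV, TUV

giving chain groups C_0 ≅ Z^7, C_1 ≅ Z^21, C_2 ≅ Z^14.

Boundary ∂_1: C_1 → C_0 is given by ∂[p,q] = [q] − [p]. For instance
  ∂QU = U − Q.
This gives a 7×21 integer matrix of rank 6; reducing to Smith normal form yields diagonal entries (1,1,1,1,1,1).

∂_2: C_2 → C_1 maps a triangle to the signed sum of its edges. For instance
  ∂PST = ST − PT + PS,
  ∂SUV = UV − SV + SU.
The resulting 21×14 matrix has rank 13, and its Smith normal form has invariant factors (1,1,1,1,1,1,1,1,1,1,1,1,1).

From H_k ≅ ker(∂_k) / im(∂_{k+1}) we obtain:

  H_0: rank C_0 − rank ∂_1 = 7 − 6 = 1, and the invariant factors of ∂_1 are all 1, so H_0 = Z.
  H_1: rank ker ∂_1 − rank ∂_2 = (21 − 6) − 13 = 2, and the invariant factors of ∂_2 are all 1, so H_1 = Z^2.
  H_2: rank ker ∂_2 − rank ∂_3 = (14 − 13) − 0 = 1, and there is no ∂_3, so H_2 = Z.

As a check, the Euler characteristic is 7 − 21 + 14 = 0, which agrees with 1 − 2 + 1 = 0.

Hence the Betti numbers are b_0 = 1, b_1 = 2, b_2 = 1.

b_0 = 1, b_1 = 2, b_2 = 1.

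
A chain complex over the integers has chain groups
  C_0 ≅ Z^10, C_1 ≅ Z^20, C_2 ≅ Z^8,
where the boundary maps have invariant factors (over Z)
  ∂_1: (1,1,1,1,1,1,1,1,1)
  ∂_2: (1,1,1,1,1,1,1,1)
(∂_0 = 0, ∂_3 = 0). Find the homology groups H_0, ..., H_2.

H_0: b_0 = 10 − 0 − 9 = 1; torsion from ∂_1 factors > 1: none. So H_0 = Z.
H_1: b_1 = 20 − 9 − 8 = 3; torsion from ∂_2 factors > 1: none. So H_1 = Z^3.
H_2: b_2 = 8 − 8 − 0 = 0; torsion from ∂_3 factors > 1: none. So H_2 = 0.

H_0 = Z,  H_1 = Z^3,  H_2 = 0.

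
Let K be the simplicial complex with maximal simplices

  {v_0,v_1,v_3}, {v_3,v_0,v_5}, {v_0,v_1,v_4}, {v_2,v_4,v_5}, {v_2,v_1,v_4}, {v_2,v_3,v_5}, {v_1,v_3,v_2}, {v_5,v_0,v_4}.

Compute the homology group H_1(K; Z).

Take the total order v_0 < v_1 < v_2 < v_3 < v_4 < v_5 on the vertex set. Then K (dimension 2) consists of the simplices:

  0-simplices (6): [v_0], [v_1], [v_2], [v_3], [v_4], [v_5]
  1-simplices (12): [v_0,v_1], [v_0,v_3], [v_0,v_4], [v_0,v_5], [v_1,v_2], [v_1,v_3], [v_1,v_4], [v_2,v_3], [v_2,v_4], [v_2,v_5], [v_3,v_5], [v_4,v_5]
  2-simplices (8): [v_0,v_1,v_3], [v_0,v_1,v_4], [v_0,v_3,v_5], [v_0,v_4,v_5], [v_1,v_2,v_3], [v_1,v_2,v_4], [v_2,v_3,v_5], [v_2,v_4,v_5]

so the chain groups are C_0 ≅ Z^6, C_1 ≅ Z^12, C_2 ≅ Z^8.

The boundary map ∂_1: C_1 → C_0 is given by ∂[p,q] = [q] − [p].
The resulting 6×12 matrix has rank 5, and its Smith normal form has invariant factors (1,1,1,1,1).

∂_2: C_2 → C_1 maps a triangle to the signed sum of its edges. For instance
  ∂[v_0,v_1,v_4] = [v_1,v_4] − [v_0,v_4] + [v_0,v_1],
  ∂[v_1,v_2,v_3] = [v_2,v_3] − [v_1,v_3] + [v_1,v_2].
As a 12×8 matrix over Z this has rank 7, with invariant factors (1,1,1,1,1,1,1).

Computing H_k = (kernel of ∂_k) / (image of ∂_{k+1}):

  H_1: rank ker ∂_1 − rank ∂_2 = (12 − 5) − 7 = 0, and the invariant factors of ∂_2 are all 1, so H_1 = 0.

H_1 ≅ 0.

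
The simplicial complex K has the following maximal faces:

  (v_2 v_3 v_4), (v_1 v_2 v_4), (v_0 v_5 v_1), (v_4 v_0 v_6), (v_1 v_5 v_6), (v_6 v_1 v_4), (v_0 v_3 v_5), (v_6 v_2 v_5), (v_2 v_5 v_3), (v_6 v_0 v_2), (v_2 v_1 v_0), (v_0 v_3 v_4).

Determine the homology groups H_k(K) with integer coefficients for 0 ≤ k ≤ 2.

H_0 ≅ Z,  H_1 ≅ Z_2,  H_2 = 0.

Take the total order v_0 < v_1 < v_2 < v_3 < v_4 < v_5 < v_6 on the vertex set. Then K (dimension 2) consists of the simplices:

  0-simplices (7): [v_0], [v_1], [v_2], [v_3], [v_4], [v_5], [v_6]
  1-simplices (18): (18 of them)
  2-simplices (12): (12 of them)

Hence C_0 ≅ Z^7, C_1 ≅ Z^18, C_2 ≅ Z^12.

The boundary map ∂_1: C_1 → C_0 maps an edge to its endpoints' difference, ∂[p,q] = q − p.
As a 7×18 matrix over Z this has rank 6, with invariant factors (1,1,1,1,1,1).

∂_2: C_2 → C_1 acts by ∂[p,q,r] = [q,r] − [p,r] + [p,q]. For instance
  ∂[v_0,v_4,v_6] = [v_4,v_6] − [v_0,v_6] + [v_0,v_4],
  ∂[v_0,v_1,v_2] = [v_1,v_2] − [v_0,v_2] + [v_0,v_1].
The 18×12 boundary matrix has rank 12 and Smith normal form diag(1,1,1,1,1,1,1,1,1,1,1,2).

Computing H_k = (kernel of ∂_k) / (image of ∂_{k+1}):

  H_0: rank C_0 − rank ∂_1 = 7 − 6 = 1, and the invariant factors of ∂_1 are all 1, so H_0 = Z.
  H_1: rank ker ∂_1 − rank ∂_2 = (18 − 6) − 12 = 0, and ∂_2 has invariant factor 2 > 1, so H_1 = Z_2.
  H_2: rank ker ∂_2 − rank ∂_3 = (12 − 12) − 0 = 0, and there is no ∂_3, so H_2 = 0.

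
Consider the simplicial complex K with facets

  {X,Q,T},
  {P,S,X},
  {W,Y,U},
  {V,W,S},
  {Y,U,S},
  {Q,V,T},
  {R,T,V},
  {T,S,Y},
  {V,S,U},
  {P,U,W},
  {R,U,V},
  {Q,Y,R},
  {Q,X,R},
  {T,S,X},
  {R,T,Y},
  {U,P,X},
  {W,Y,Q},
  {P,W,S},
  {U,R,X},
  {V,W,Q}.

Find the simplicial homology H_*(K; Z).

We work with the vertex ordering P < Q < R < S < T < U < V < W < X < Y. The simplices of K, each written with vertices in increasing order, are:

  0-simplices (10): P, Q, R, S, T, U, V, W, X, Y
  1-simplices (30): PS, PU, PW, PX, QR, QT, QV, QW, QX, QY, RT, RU, RV, RX, RY, ST, SU, SV, SW, SX, SY, TV, TX, TY, UV, UW, UX, UY, VW, WY
  2-simplices (20): PSW, PSX, PUW, PUX, QRX, QRY, QTV, QTX, QVW, QWY, RTV, RTY, RUV, RUX, STX, STY, SUV, SUY, SVW, UWY

giving chain groups C_0 ≅ Z^10, C_1 ≅ Z^30, C_2 ≅ Z^20.

∂_1: C_1 → C_0 is given by ∂[p,q] = [q] − [p].
As a 10×30 matrix over Z this has rank 9, with invariant factors (1,1,1,1,1,1,1,1,1).

The boundary map ∂_2: C_2 → C_1 maps a triangle to the signed sum of its edges. For instance
  ∂SUY = UY − SY + SU,
  ∂PSX = SX − PX + PS.
As a 30×20 matrix over Z this has rank 20, with invariant factors (1,1,1,1,1,1,1,1,1,1,1,1,1,1,1,1,1,1,1,2).

Computing H_k = (kernel of ∂_k) / (image of ∂_{k+1}):

  H_0: rank C_0 − rank ∂_1 = 10 − 9 = 1, and the invariant factors of ∂_1 are all 1, so H_0 = Z.
  H_1: rank ker ∂_1 − rank ∂_2 = (30 − 9) − 20 = 1, and ∂_2 has invariant factor 2 > 1, so H_1 = Z ⊕ Z/2.
  H_2: rank ker ∂_2 − rank ∂_3 = (20 − 20) − 0 = 0, and there is no ∂_3, so H_2 = 0.

H_0 ≅ Z,  H_1 ≅ Z ⊕ Z/2,  H_2 = 0.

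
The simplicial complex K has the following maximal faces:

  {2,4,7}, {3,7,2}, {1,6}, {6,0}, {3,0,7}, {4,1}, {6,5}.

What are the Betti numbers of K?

We work with the vertex ordering 0 < 1 < 2 < 3 < 4 < 5 < 6 < 7. The simplices of K, each written with vertices in increasing order, are:

  0-simplices (8): [0], [1], [2], [3], [4], [5], [6], [7]
  1-simplices (11): [0,3], [0,6], [0,7], [1,4], [1,6], [2,3], [2,4], [2,7], [3,7], [4,7], [5,6]
  2-simplices (3): [0,3,7], [2,3,7], [2,4,7]

Hence C_0 ≅ Z^8, C_1 ≅ Z^11, C_2 ≅ Z^3.

The boundary map ∂_1: C_1 → C_0 is given by ∂[p,q] = [q] − [p].
The resulting 8×11 matrix has rank 7, and its Smith normal form has invariant factors (1,1,1,1,1,1,1).

Boundary ∂_2: C_2 → C_1 sends each 2-simplex [p,q,r] to [q,r] − [p,r] + [p,q]. For instance
  ∂[2,4,7] = [4,7] − [2,7] + [2,4],
  ∂[2,3,7] = [3,7] − [2,7] + [2,3].
The resulting 11×3 matrix has rank 3, and its Smith normal form has invariant factors (1,1,1).

From H_k ≅ ker(∂_k) / im(∂_{k+1}) we obtain:

  H_0: rank C_0 − rank ∂_1 = 8 − 7 = 1, and the invariant factors of ∂_1 are all 1, so H_0 = Z.
  H_1: rank ker ∂_1 − rank ∂_2 = (11 − 7) − 3 = 1, and the invariant factors of ∂_2 are all 1, so H_1 = Z.
  H_2: rank ker ∂_2 − rank ∂_3 = (3 − 3) − 0 = 0, and there is no ∂_3, so H_2 = 0.

Hence the Betti numbers are b_0 = 1, b_1 = 1, b_2 = 0.

b_0 = 1, b_1 = 1, b_2 = 0.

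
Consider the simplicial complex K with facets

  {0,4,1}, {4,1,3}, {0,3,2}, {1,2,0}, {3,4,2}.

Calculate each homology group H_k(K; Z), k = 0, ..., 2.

We work with the vertex ordering 0 < 1 < 2 < 3 < 4. The simplices of K, each written with vertices in increasing order, are:

  0-simplices (5): [0], [1], [2], [3], [4]
  1-simplices (10): [0,1], [0,2], [0,3], [0,4], [1,2], [1,3], [1,4], [2,3], [2,4], [3,4]
  2-simplices (5): [0,1,2], [0,1,4], [0,2,3], [1,3,4], [2,3,4]

giving chain groups C_0 ≅ Z^5, C_1 ≅ Z^10, C_2 ≅ Z^5.

The boundary map ∂_1: C_1 → C_0 is given by ∂[p,q] = [q] − [p]. For instance
  ∂[1,3] = [3] − [1].
As a 5×10 matrix over Z this has rank 4, with invariant factors (1,1,1,1).

The boundary map ∂_2: C_2 → C_1 maps a triangle to the signed sum of its edges. For instance
  ∂[0,2,3] = [2,3] − [0,3] + [0,2],
  ∂[0,1,4] = [1,4] − [0,4] + [0,1].
The 10×5 boundary matrix has rank 5 and Smith normal form diag(1,1,1,1,1).

Reading off H_k = ker ∂_k / im ∂_{k+1}:

  H_0: rank C_0 − rank ∂_1 = 5 − 4 = 1, and the invariant factors of ∂_1 are all 1, so H_0 = Z.
  H_1: rank ker ∂_1 − rank ∂_2 = (10 − 4) − 5 = 1, and the invariant factors of ∂_2 are all 1, so H_1 = Z.
  H_2: rank ker ∂_2 − rank ∂_3 = (5 − 5) − 0 = 0, and there is no ∂_3, so H_2 = 0.

H_0 = Z,  H_1 = Z,  H_2 = 0.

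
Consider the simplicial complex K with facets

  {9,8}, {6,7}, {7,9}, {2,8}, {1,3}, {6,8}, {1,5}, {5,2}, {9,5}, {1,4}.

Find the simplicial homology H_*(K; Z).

Take the total order 1 < 2 < 3 < 4 < 5 < 6 < 7 < 8 < 9 on the vertex set. Then K (dimension 1) consists of the simplices:

  0-simplices (9): [1], [2], [3], [4], [5], [6], [7], [8], [9]
  1-simplices (10): [1,3], [1,4], [1,5], [2,5], [2,8], [5,9], [6,7], [6,8], [7,9], [8,9]

giving chain groups C_0 ≅ Z^9, C_1 ≅ Z^10.

∂_1: C_1 → C_0 sends each edge [p,q] (with p < q) to q − p.
As a 9×10 matrix over Z this has rank 8, with invariant factors (1,1,1,1,1,1,1,1).

Now H_k = ker ∂_k / im ∂_{k+1}, so:

  H_0: rank C_0 − rank ∂_1 = 9 − 8 = 1, and the invariant factors of ∂_1 are all 1, so H_0 ≅ Z.
  H_1: rank ker ∂_1 − rank ∂_2 = (10 − 8) − 0 = 2, and there is no ∂_2, so H_1 ≅ Z^2.

H_0 = Z,  H_1 = Z^2.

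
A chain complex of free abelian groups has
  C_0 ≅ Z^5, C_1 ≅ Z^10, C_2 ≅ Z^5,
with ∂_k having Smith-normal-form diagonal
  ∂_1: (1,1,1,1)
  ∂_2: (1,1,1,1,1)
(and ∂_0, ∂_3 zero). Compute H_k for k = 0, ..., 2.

H_0: b_0 = 5 − 0 − 4 = 1; torsion from ∂_1 factors > 1: none. So H_0 = Z.
H_1: b_1 = 10 − 4 − 5 = 1; torsion from ∂_2 factors > 1: none. So H_1 = Z.
H_2: b_2 = 5 − 5 − 0 = 0; torsion from ∂_3 factors > 1: none. So H_2 = 0.

H_0 = Z,  H_1 = Z,  H_2 = 0.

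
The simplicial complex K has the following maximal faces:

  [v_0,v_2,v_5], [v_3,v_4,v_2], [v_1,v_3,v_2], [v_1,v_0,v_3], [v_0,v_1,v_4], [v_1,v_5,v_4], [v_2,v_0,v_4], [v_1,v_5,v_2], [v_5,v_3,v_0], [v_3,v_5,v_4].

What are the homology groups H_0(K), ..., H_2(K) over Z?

H_0 ≅ Z,  H_1 ≅ Z/2Z,  H_2 = 0.

Take the total order v_0 < v_1 < v_2 < v_3 < v_4 < v_5 on the vertex set. Then K (dimension 2) consists of the simplices:

  0-simplices (6): [v_0], [v_1], [v_2], [v_3], [v_4], [v_5]
  1-simplices (15): (15 of them)
  2-simplices (10): [v_0,v_1,v_3], [v_0,v_1,v_4], [v_0,v_2,v_4], [v_0,v_2,v_5], [v_0,v_3,v_5], [v_1,v_2,v_3], [v_1,v_2,v_5], [v_1,v_4,v_5], [v_2,v_3,v_4], [v_3,v_4,v_5]

so the chain groups are C_0 ≅ Z^6, C_1 ≅ Z^15, C_2 ≅ Z^10.

The boundary map ∂_1: C_1 → C_0 is given by ∂[p,q] = [q] − [p].
The resulting 6×15 matrix has rank 5, and its Smith normal form has invariant factors (1,1,1,1,1).

The boundary map ∂_2: C_2 → C_1 sends each 2-simplex [p,q,r] to [q,r] − [p,r] + [p,q]. For instance
  ∂[v_1,v_4,v_5] = [v_4,v_5] − [v_1,v_5] + [v_1,v_4],
  ∂[v_0,v_1,v_3] = [v_1,v_3] − [v_0,v_3] + [v_0,v_1].
As a 15×10 matrix over Z this has rank 10, with invariant factors (1,1,1,1,1,1,1,1,1,2).

Computing H_k = (kernel of ∂_k) / (image of ∂_{k+1}):

  H_0: rank C_0 − rank ∂_1 = 6 − 5 = 1, and the invariant factors of ∂_1 are all 1, so H_0 ≅ Z.
  H_1: rank ker ∂_1 − rank ∂_2 = (15 − 5) − 10 = 0, and ∂_2 has invariant factor 2 > 1, so H_1 ≅ Z/2Z.
  H_2: rank ker ∂_2 − rank ∂_3 = (10 − 10) − 0 = 0, and there is no ∂_3, so H_2 ≅ 0.

(K is a triangulation of the real projective plane RP^2.)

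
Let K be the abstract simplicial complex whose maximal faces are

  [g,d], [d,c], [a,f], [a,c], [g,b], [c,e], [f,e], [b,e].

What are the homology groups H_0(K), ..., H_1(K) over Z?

We work with the vertex ordering a < b < c < d < e < f < g. The simplices of K, each written with vertices in increasing order, are:

  0-simplices (7): a, b, c, d, e, f, g
  1-simplices (8): ac, af, be, bg, cd, ce, dg, ef

so the chain groups are C_0 ≅ Z^7, C_1 ≅ Z^8.

∂_1: C_1 → C_0 is given by ∂[p,q] = [q] − [p].
The resulting 7×8 matrix has rank 6, and its Smith normal form has invariant factors (1,1,1,1,1,1).

Now H_k = ker ∂_k / im ∂_{k+1}, so:

  H_0: rank C_0 − rank ∂_1 = 7 − 6 = 1, and the invariant factors of ∂_1 are all 1, so H_0 ≅ Z.
  H_1: rank ker ∂_1 − rank ∂_2 = (8 − 6) − 0 = 2, and there is no ∂_2, so H_1 ≅ Z^2.

As a check, the Euler characteristic is 7 − 8 = -1, which agrees with 1 − 2 = -1.

H_0 = Z,  H_1 = Z^2.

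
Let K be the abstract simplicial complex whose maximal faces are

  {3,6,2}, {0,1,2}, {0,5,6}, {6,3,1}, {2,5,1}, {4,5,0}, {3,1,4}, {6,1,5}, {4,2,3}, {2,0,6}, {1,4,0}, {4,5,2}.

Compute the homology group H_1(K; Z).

H_1 = Z/2.

We work with the vertex ordering 0 < 1 < 2 < 3 < 4 < 5 < 6. The simplices of K, each written with vertices in increasing order, are:

  0-simplices (7): [0], [1], [2], [3], [4], [5], [6]
  1-simplices (18): [0,1], [0,2], [0,4], [0,5], [0,6], [1,2], [1,3], [1,4], [1,5], [1,6], [2,3], [2,4], [2,5], [2,6], [3,4], [3,6], [4,5], [5,6]
  2-simplices (12): [0,1,2], [0,1,4], [0,2,6], [0,4,5], [0,5,6], [1,2,5], [1,3,4], [1,3,6], [1,5,6], [2,3,4], [2,3,6], [2,4,5]

giving chain groups C_0 ≅ Z^7, C_1 ≅ Z^18, C_2 ≅ Z^12.

Boundary ∂_1: C_1 → C_0 is given by ∂[p,q] = [q] − [p]. For instance
  ∂[0,2] = [2] − [0].
This gives a 7×18 integer matrix of rank 6; reducing to Smith normal form yields diagonal entries (1,1,1,1,1,1).

∂_2: C_2 → C_1 sends each 2-simplex [p,q,r] to [q,r] − [p,r] + [p,q]. For instance
  ∂[2,4,5] = [4,5] − [2,5] + [2,4],
  ∂[1,3,6] = [3,6] − [1,6] + [1,3].
As a 18×12 matrix over Z this has rank 12, with invariant factors (1,1,1,1,1,1,1,1,1,1,1,2).

Computing H_k = (kernel of ∂_k) / (image of ∂_{k+1}):

  H_1: rank ker ∂_1 − rank ∂_2 = (18 − 6) − 12 = 0, and ∂_2 has invariant factor 2 > 1, so H_1 = Z/2.

(K is a triangulation of the real projective plane RP^2.)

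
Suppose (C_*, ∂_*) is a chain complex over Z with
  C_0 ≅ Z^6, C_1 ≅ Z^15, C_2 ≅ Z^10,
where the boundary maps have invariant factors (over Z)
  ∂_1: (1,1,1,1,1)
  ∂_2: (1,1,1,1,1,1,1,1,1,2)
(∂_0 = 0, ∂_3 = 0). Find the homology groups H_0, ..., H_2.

H_0: b_0 = 6 − 0 − 5 = 1; torsion from ∂_1 factors > 1: none. So H_0 = Z.
H_1: b_1 = 15 − 5 − 10 = 0; torsion from ∂_2 factors > 1: [2]. So H_1 = Z/2Z.
H_2: b_2 = 10 − 10 − 0 = 0; torsion from ∂_3 factors > 1: none. So H_2 = 0.

H_0 = Z,  H_1 = Z/2Z,  H_2 = 0.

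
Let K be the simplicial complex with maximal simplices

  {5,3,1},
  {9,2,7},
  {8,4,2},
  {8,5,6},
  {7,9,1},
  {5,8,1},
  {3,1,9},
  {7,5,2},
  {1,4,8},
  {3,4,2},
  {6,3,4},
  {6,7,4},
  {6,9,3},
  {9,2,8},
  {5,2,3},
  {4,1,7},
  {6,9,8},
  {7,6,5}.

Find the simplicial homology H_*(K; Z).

We work with the vertex ordering 1 < 2 < 3 < 4 < 5 < 6 < 7 < 8 < 9. The simplices of K, each written with vertices in increasing order, are:

  0-simplices (9): [1], [2], [3], [4], [5], [6], [7], [8], [9]
  1-simplices (27): (27 of them)
  2-simplices (18): [1,3,5], [1,3,9], [1,4,7], [1,4,8], [1,5,8], [1,7,9], [2,3,4], [2,3,5], [2,4,8], [2,5,7], [2,7,9], [2,8,9], [3,4,6], [3,6,9], [4,6,7], [5,6,7], [5,6,8], [6,8,9]

so the chain groups are C_0 ≅ Z^9, C_1 ≅ Z^27, C_2 ≅ Z^18.

Boundary ∂_1: C_1 → C_0 is given by ∂[p,q] = [q] − [p]. For instance
  ∂[5,8] = [8] − [5].
The 9×27 boundary matrix has rank 8 and Smith normal form diag(1,1,1,1,1,1,1,1).

Boundary ∂_2: C_2 → C_1 maps a triangle to the signed sum of its edges. For instance
  ∂[1,4,7] = [4,7] − [1,7] + [1,4],
  ∂[4,6,7] = [6,7] − [4,7] + [4,6].
This gives a 27×18 integer matrix of rank 17; reducing to Smith normal form yields diagonal entries (1,1,1,1,1,1,1,1,1,1,1,1,1,1,1,1,1).

Computing H_k = (kernel of ∂_k) / (image of ∂_{k+1}):

  H_0: rank C_0 − rank ∂_1 = 9 − 8 = 1, and the invariant factors of ∂_1 are all 1, so H_0 = Z.
  H_1: rank ker ∂_1 − rank ∂_2 = (27 − 8) − 17 = 2, and the invariant factors of ∂_2 are all 1, so H_1 = Z^2.
  H_2: rank ker ∂_2 − rank ∂_3 = (18 − 17) − 0 = 1, and there is no ∂_3, so H_2 = Z.

H_0 = Z,  H_1 = Z^2,  H_2 = Z.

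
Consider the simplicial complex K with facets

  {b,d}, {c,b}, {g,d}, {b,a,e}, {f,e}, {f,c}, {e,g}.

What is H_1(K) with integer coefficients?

We work with the vertex ordering a < b < c < d < e < f < g. The simplices of K, each written with vertices in increasing order, are:

  0-simplices (7): a, b, c, d, e, f, g
  1-simplices (9): ab, ae, bc, bd, be, cf, dg, ef, eg
  2-simplices (1): abe

giving chain groups C_0 ≅ Z^7, C_1 ≅ Z^9, C_2 ≅ Z^1.

∂_1: C_1 → C_0 is given by ∂[p,q] = [q] − [p].
The 7×9 boundary matrix has rank 6 and Smith normal form diag(1,1,1,1,1,1).

Boundary ∂_2: C_2 → C_1 sends each 2-simplex [p,q,r] to [q,r] − [p,r] + [p,q]. For instance
  ∂abe = be − ae + ab.
This gives a 9×1 integer matrix of rank 1; reducing to Smith normal form yields diagonal entries (1).

Reading off H_k = ker ∂_k / im ∂_{k+1}:

  H_1: rank ker ∂_1 − rank ∂_2 = (9 − 6) − 1 = 2, and the invariant factors of ∂_2 are all 1, so H_1 = Z^2.

H_1 ≅ Z^2.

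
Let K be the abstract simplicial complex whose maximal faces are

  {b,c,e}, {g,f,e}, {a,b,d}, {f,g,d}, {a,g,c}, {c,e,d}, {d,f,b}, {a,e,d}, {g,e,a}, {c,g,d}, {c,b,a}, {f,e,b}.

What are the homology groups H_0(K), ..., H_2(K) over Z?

H_0 = Z,  H_1 = Z/2Z,  H_2 = 0.

K has 7 vertices, 18 edges, 12 triangles.
rank ∂_0 = 0, rank ∂_1 = 6 ⇒ b_0 = 7 − 0 − 6 = 1; all invariant factors of ∂_1 are 1 so no torsion. So H_0 = Z.
rank ∂_1 = 6, rank ∂_2 = 12 ⇒ b_1 = 18 − 6 − 12 = 0; ∂_2 has invariant factor(s) [2] giving torsion. So H_1 = Z/2Z.
rank ∂_2 = 12, rank ∂_3 = 0 ⇒ b_2 = 12 − 12 − 0 = 0. So H_2 = 0.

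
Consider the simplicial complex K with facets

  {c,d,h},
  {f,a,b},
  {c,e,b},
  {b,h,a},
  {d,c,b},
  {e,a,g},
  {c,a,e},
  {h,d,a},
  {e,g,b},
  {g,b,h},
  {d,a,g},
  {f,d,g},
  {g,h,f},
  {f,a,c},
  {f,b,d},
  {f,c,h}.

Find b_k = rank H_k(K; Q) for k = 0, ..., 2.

b_0 = 1, b_1 = 2, b_2 = 1.

We work with the vertex ordering a < b < c < d < e < f < g < h. The simplices of K, each written with vertices in increasing order, are:

  0-simplices (8): a, b, c, d, e, f, g, h
  1-simplices (24): ab, ac, ad, ae, af, ag, ah, bc, bd, be, bf, bg, bh, cd, ce, cf, ch, df, dg, dh, eg, fg, fh, gh
  2-simplices (16): abf, abh, ace, acf, adg, adh, aeg, bcd, bce, bdf, beg, bgh, cdh, cfh, dfg, fgh

giving chain groups C_0 ≅ Z^8, C_1 ≅ Z^24, C_2 ≅ Z^16.

Boundary ∂_1: C_1 → C_0 sends each edge [p,q] (with p < q) to q − p. For instance
  ∂bg = g − b.
This gives a 8×24 integer matrix of rank 7; reducing to Smith normal form yields diagonal entries (1,1,1,1,1,1,1).

Boundary ∂_2: C_2 → C_1 maps a triangle to the signed sum of its edges. For instance
  ∂cfh = fh − ch + cf,
  ∂adg = dg − ag + ad.
This gives a 24×16 integer matrix of rank 15; reducing to Smith normal form yields diagonal entries (1,1,1,1,1,1,1,1,1,1,1,1,1,1,1).

From H_k ≅ ker(∂_k) / im(∂_{k+1}) we obtain:

  H_0: rank C_0 − rank ∂_1 = 8 − 7 = 1, and the invariant factors of ∂_1 are all 1, so H_0 = Z.
  H_1: rank ker ∂_1 − rank ∂_2 = (24 − 7) − 15 = 2, and the invariant factors of ∂_2 are all 1, so H_1 = Z^2.
  H_2: rank ker ∂_2 − rank ∂_3 = (16 − 15) − 0 = 1, and there is no ∂_3, so H_2 = Z.

(K is a triangulation of the torus T^2.)

Hence the Betti numbers are b_0 = 1, b_1 = 2, b_2 = 1.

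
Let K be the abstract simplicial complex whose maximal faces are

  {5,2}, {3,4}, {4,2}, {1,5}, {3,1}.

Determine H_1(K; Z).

H_1 ≅ Z.

We work with the vertex ordering 1 < 2 < 3 < 4 < 5. The simplices of K, each written with vertices in increasing order, are:

  0-simplices (5): [1], [2], [3], [4], [5]
  1-simplices (5): [1,3], [1,5], [2,4], [2,5], [3,4]

Hence C_0 ≅ Z^5, C_1 ≅ Z^5.

∂_1: C_1 → C_0 maps an edge to its endpoints' difference, ∂[p,q] = q − p. For instance
  ∂[1,5] = [5] − [1].
As a 5×5 matrix over Z this has rank 4, with invariant factors (1,1,1,1).

From H_k ≅ ker(∂_k) / im(∂_{k+1}) we obtain:

  H_1: rank ker ∂_1 − rank ∂_2 = (5 − 4) − 0 = 1, and there is no ∂_2, so H_1 = Z.

(K is a triangulation of the circle S^1.)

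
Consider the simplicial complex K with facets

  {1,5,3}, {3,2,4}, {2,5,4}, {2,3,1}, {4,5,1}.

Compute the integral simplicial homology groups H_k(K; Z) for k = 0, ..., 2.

H_0 ≅ Z,  H_1 ≅ Z,  H_2 = 0.

Fix the vertex order 1 < 2 < 3 < 4 < 5 and write every simplex with vertices in increasing order. Then dim K = 2 and the simplices of K are:

  0-simplices (5): [1], [2], [3], [4], [5]
  1-simplices (10): [1,2], [1,3], [1,4], [1,5], [2,3], [2,4], [2,5], [3,4], [3,5], [4,5]
  2-simplices (5): [1,2,3], [1,3,5], [1,4,5], [2,3,4], [2,4,5]

giving chain groups C_0 ≅ Z^5, C_1 ≅ Z^10, C_2 ≅ Z^5.

Boundary ∂_1: C_1 → C_0 sends each edge [p,q] (with p < q) to q − p. For instance
  ∂[1,2] = [2] − [1].
This gives a 5×10 integer matrix of rank 4; reducing to Smith normal form yields diagonal entries (1,1,1,1).

Boundary ∂_2: C_2 → C_1 sends each 2-simplex [p,q,r] to [q,r] − [p,r] + [p,q]. For instance
  ∂[1,4,5] = [4,5] − [1,5] + [1,4],
  ∂[2,4,5] = [4,5] − [2,5] + [2,4].
As a 10×5 matrix over Z this has rank 5, with invariant factors (1,1,1,1,1).

Now H_k = ker ∂_k / im ∂_{k+1}, so:

  H_0: rank C_0 − rank ∂_1 = 5 − 4 = 1, and the invariant factors of ∂_1 are all 1, so H_0 = Z.
  H_1: rank ker ∂_1 − rank ∂_2 = (10 − 4) − 5 = 1, and the invariant factors of ∂_2 are all 1, so H_1 = Z.
  H_2: rank ker ∂_2 − rank ∂_3 = (5 − 5) − 0 = 0, and there is no ∂_3, so H_2 = 0.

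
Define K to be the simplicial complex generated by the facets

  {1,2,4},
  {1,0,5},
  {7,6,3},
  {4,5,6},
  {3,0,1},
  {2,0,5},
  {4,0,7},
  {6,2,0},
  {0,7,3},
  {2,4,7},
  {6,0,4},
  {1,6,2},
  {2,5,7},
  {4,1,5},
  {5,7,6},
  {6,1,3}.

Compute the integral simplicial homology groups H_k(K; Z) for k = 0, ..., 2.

H_0 ≅ Z,  H_1 ≅ Z^2,  H_2 ≅ Z.

Order the vertices as 0 < 1 < 2 < 3 < 4 < 5 < 6 < 7. Listing each simplex with vertices in this order, K has dimension 2 with simplices:

  0-simplices (8): [0], [1], [2], [3], [4], [5], [6], [7]
  1-simplices (24): (24 of them)
  2-simplices (16): [0,1,3], [0,1,5], [0,2,5], [0,2,6], [0,3,7], [0,4,6], [0,4,7], [1,2,4], [1,2,6], [1,3,6], [1,4,5], [2,4,7], [2,5,7], [3,6,7], [4,5,6], [5,6,7]

so the chain groups are C_0 ≅ Z^8, C_1 ≅ Z^24, C_2 ≅ Z^16.

Boundary ∂_1: C_1 → C_0 is given by ∂[p,q] = [q] − [p]. For instance
  ∂[1,4] = [4] − [1].
This gives a 8×24 integer matrix of rank 7; reducing to Smith normal form yields diagonal entries (1,1,1,1,1,1,1).

The boundary map ∂_2: C_2 → C_1 maps a triangle to the signed sum of its edges. For instance
  ∂[0,3,7] = [3,7] − [0,7] + [0,3],
  ∂[0,4,6] = [4,6] − [0,6] + [0,4].
As a 24×16 matrix over Z this has rank 15, with invariant factors (1,1,1,1,1,1,1,1,1,1,1,1,1,1,1).

Computing H_k = (kernel of ∂_k) / (image of ∂_{k+1}):

  H_0: rank C_0 − rank ∂_1 = 8 − 7 = 1, and the invariant factors of ∂_1 are all 1, so H_0 = Z.
  H_1: rank ker ∂_1 − rank ∂_2 = (24 − 7) − 15 = 2, and the invariant factors of ∂_2 are all 1, so H_1 = Z^2.
  H_2: rank ker ∂_2 − rank ∂_3 = (16 − 15) − 0 = 1, and there is no ∂_3, so H_2 = Z.

As a check, the Euler characteristic is 8 − 24 + 16 = 0, which agrees with 1 − 2 + 1 = 0.
(K is a triangulation of the torus T^2.)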